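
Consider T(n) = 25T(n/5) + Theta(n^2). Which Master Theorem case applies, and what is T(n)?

Master Theorem for T(n) = 25T(n/5) + O(n^2):

a = 25, b = 5, c = 2
log_b(a) = log_5(25) = 2.0000

Case 2: c = 2 = log_5(25) = 2.0000
T(n) = O(n^2 log n) = O(n^2 log n)

For T(n) = 25T(n/5) + O(n^2): log_5(25) = 2.0000. This is Case 2 of the Master Theorem (c = log_b(a), equal work at all levels), giving O(n^2 log n).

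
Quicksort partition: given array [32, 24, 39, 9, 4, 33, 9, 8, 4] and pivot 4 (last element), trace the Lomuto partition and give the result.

Lomuto partition with pivot = 4:

Initial array: [32, 24, 39, 9, 4, 33, 9, 8, 4]

arr[0]=32 > 4: no swap
arr[1]=24 > 4: no swap
arr[2]=39 > 4: no swap
arr[3]=9 > 4: no swap
arr[4]=4 <= 4: swap with position 0, array becomes [4, 24, 39, 9, 32, 33, 9, 8, 4]
arr[5]=33 > 4: no swap
arr[6]=9 > 4: no swap
arr[7]=8 > 4: no swap

Place pivot at position 1: [4, 4, 39, 9, 32, 33, 9, 8, 24]
Pivot position: 1

After partitioning with pivot 4, the array becomes [4, 4, 39, 9, 32, 33, 9, 8, 24]. The pivot is placed at index 1. All elements to the left of the pivot are <= 4, and all elements to the right are > 4.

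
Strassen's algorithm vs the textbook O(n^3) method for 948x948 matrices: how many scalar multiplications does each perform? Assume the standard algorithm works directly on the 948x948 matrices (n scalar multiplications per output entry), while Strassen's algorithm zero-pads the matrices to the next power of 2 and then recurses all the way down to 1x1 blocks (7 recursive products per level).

Matrix multiplication for 948x948 matrices:

Strassen's algorithm requires power-of-2 dimensions. Pad 948x948 to 1024x1024 (next power of 2).

Standard algorithm: 948^3 = 851971392 multiplications
Strassen's algorithm: 7^(log2(1024)) = 7^10 = 282475249 multiplications
Savings: 851971392 - 282475249 = 569496143 multiplications

Standard: 851971392 multiplications (948^3). Strassen: 282475249 multiplications (7^10, after padding to 1024x1024). Strassen reduces 8 recursive multiplications to 7 at each level.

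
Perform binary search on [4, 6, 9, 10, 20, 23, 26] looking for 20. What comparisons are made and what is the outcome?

Binary search for 20 in [4, 6, 9, 10, 20, 23, 26]:

lo=0, hi=6, mid=3, arr[mid]=10 -> 10 < 20, search right half
lo=4, hi=6, mid=5, arr[mid]=23 -> 23 > 20, search left half
lo=4, hi=4, mid=4, arr[mid]=20 -> Found target at index 4!

Binary search finds 20 at index 4 after 3 comparisons. The search repeatedly halves the search space by comparing with the middle element.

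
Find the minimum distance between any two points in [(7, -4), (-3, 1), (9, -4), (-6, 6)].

Computing all pairwise distances among 4 points:

d((7, -4), (-3, 1)) = 11.1803
d((7, -4), (9, -4)) = 2.0 <-- minimum
d((7, -4), (-6, 6)) = 16.4012
d((-3, 1), (9, -4)) = 13.0
d((-3, 1), (-6, 6)) = 5.831
d((9, -4), (-6, 6)) = 18.0278

Closest pair: (7, -4) and (9, -4) with distance 2.0

The closest pair is (7, -4) and (9, -4) with Euclidean distance 2.0. For 4 points, brute-force pairwise comparison is shown above. For large n, the divide-and-conquer algorithm (sort by x, recurse on halves, check the dividing strip) achieves O(n log n).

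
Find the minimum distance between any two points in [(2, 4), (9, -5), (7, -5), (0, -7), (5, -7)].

Computing all pairwise distances among 5 points:

d((2, 4), (9, -5)) = 11.4018
d((2, 4), (7, -5)) = 10.2956
d((2, 4), (0, -7)) = 11.1803
d((2, 4), (5, -7)) = 11.4018
d((9, -5), (7, -5)) = 2.0 <-- minimum
d((9, -5), (0, -7)) = 9.2195
d((9, -5), (5, -7)) = 4.4721
d((7, -5), (0, -7)) = 7.2801
d((7, -5), (5, -7)) = 2.8284
d((0, -7), (5, -7)) = 5.0

Closest pair: (9, -5) and (7, -5) with distance 2.0

The closest pair is (9, -5) and (7, -5) with Euclidean distance 2.0. For 5 points, brute-force pairwise comparison is shown above. For large n, the divide-and-conquer algorithm (sort by x, recurse on halves, check the dividing strip) achieves O(n log n).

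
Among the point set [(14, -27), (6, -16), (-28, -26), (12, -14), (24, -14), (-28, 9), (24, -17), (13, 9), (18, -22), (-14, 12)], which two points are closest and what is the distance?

Computing all pairwise distances among 10 points:

d((14, -27), (6, -16)) = 13.6015
d((14, -27), (-28, -26)) = 42.0119
d((14, -27), (12, -14)) = 13.1529
d((14, -27), (24, -14)) = 16.4012
d((14, -27), (-28, 9)) = 55.3173
d((14, -27), (24, -17)) = 14.1421
d((14, -27), (13, 9)) = 36.0139
d((14, -27), (18, -22)) = 6.4031
d((14, -27), (-14, 12)) = 48.0104
d((6, -16), (-28, -26)) = 35.4401
d((6, -16), (12, -14)) = 6.3246
d((6, -16), (24, -14)) = 18.1108
d((6, -16), (-28, 9)) = 42.2019
d((6, -16), (24, -17)) = 18.0278
d((6, -16), (13, 9)) = 25.9615
d((6, -16), (18, -22)) = 13.4164
d((6, -16), (-14, 12)) = 34.4093
d((-28, -26), (12, -14)) = 41.7612
d((-28, -26), (24, -14)) = 53.3667
d((-28, -26), (-28, 9)) = 35.0
d((-28, -26), (24, -17)) = 52.7731
d((-28, -26), (13, 9)) = 53.9073
d((-28, -26), (18, -22)) = 46.1736
d((-28, -26), (-14, 12)) = 40.4969
d((12, -14), (24, -14)) = 12.0
d((12, -14), (-28, 9)) = 46.1411
d((12, -14), (24, -17)) = 12.3693
d((12, -14), (13, 9)) = 23.0217
d((12, -14), (18, -22)) = 10.0
d((12, -14), (-14, 12)) = 36.7696
d((24, -14), (-28, 9)) = 56.8595
d((24, -14), (24, -17)) = 3.0 <-- minimum
d((24, -14), (13, 9)) = 25.4951
d((24, -14), (18, -22)) = 10.0
d((24, -14), (-14, 12)) = 46.0435
d((-28, 9), (24, -17)) = 58.1378
d((-28, 9), (13, 9)) = 41.0
d((-28, 9), (18, -22)) = 55.4707
d((-28, 9), (-14, 12)) = 14.3178
d((24, -17), (13, 9)) = 28.2312
d((24, -17), (18, -22)) = 7.8102
d((24, -17), (-14, 12)) = 47.8017
d((13, 9), (18, -22)) = 31.4006
d((13, 9), (-14, 12)) = 27.1662
d((18, -22), (-14, 12)) = 46.6905

Closest pair: (24, -14) and (24, -17) with distance 3.0

The closest pair is (24, -14) and (24, -17) with Euclidean distance 3.0. For 10 points, brute-force pairwise comparison is shown above. For large n, the divide-and-conquer algorithm (sort by x, recurse on halves, check the dividing strip) achieves O(n log n).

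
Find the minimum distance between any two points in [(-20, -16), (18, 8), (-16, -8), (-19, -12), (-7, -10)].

Computing all pairwise distances among 5 points:

d((-20, -16), (18, 8)) = 44.9444
d((-20, -16), (-16, -8)) = 8.9443
d((-20, -16), (-19, -12)) = 4.1231 <-- minimum
d((-20, -16), (-7, -10)) = 14.3178
d((18, 8), (-16, -8)) = 37.5766
d((18, 8), (-19, -12)) = 42.0595
d((18, 8), (-7, -10)) = 30.8058
d((-16, -8), (-19, -12)) = 5.0
d((-16, -8), (-7, -10)) = 9.2195
d((-19, -12), (-7, -10)) = 12.1655

Closest pair: (-20, -16) and (-19, -12) with distance 4.1231

The closest pair is (-20, -16) and (-19, -12) with Euclidean distance 4.1231. For 5 points, brute-force pairwise comparison is shown above. For large n, the divide-and-conquer algorithm (sort by x, recurse on halves, check the dividing strip) achieves O(n log n).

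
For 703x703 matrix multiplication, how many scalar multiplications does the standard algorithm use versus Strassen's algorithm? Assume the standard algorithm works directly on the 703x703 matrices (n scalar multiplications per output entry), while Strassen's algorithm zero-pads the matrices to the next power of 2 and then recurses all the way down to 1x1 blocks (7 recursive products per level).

Matrix multiplication for 703x703 matrices:

Strassen's algorithm requires power-of-2 dimensions. Pad 703x703 to 1024x1024 (next power of 2).

Standard algorithm: 703^3 = 347428927 multiplications
Strassen's algorithm: 7^(log2(1024)) = 7^10 = 282475249 multiplications
Savings: 347428927 - 282475249 = 64953678 multiplications

Standard: 347428927 multiplications (703^3). Strassen: 282475249 multiplications (7^10, after padding to 1024x1024). Strassen reduces 8 recursive multiplications to 7 at each level.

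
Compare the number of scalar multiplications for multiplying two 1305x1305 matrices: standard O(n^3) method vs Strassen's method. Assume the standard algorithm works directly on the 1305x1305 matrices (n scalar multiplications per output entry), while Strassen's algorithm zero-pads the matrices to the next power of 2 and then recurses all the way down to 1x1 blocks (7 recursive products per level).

Matrix multiplication for 1305x1305 matrices:

Strassen's algorithm requires power-of-2 dimensions. Pad 1305x1305 to 2048x2048 (next power of 2).

Standard algorithm: 1305^3 = 2222447625 multiplications
Strassen's algorithm: 7^(log2(2048)) = 7^11 = 1977326743 multiplications
Savings: 2222447625 - 1977326743 = 245120882 multiplications

Standard: 2222447625 multiplications (1305^3). Strassen: 1977326743 multiplications (7^11, after padding to 2048x2048). Strassen reduces 8 recursive multiplications to 7 at each level.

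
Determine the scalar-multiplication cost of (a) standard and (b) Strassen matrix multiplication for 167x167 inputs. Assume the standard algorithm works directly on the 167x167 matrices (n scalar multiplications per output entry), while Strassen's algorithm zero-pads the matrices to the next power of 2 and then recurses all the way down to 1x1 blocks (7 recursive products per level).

Matrix multiplication for 167x167 matrices:

Strassen's algorithm requires power-of-2 dimensions. Pad 167x167 to 256x256 (next power of 2).

Standard algorithm: 167^3 = 4657463 multiplications
Strassen's algorithm: 7^(log2(256)) = 7^8 = 5764801 multiplications
Difference: 4657463 - 5764801 = -1107338 (Strassen uses MORE here due to padding overhead — for small or just-over-power-of-2 n, padding can outweigh the per-level savings)

Standard: 4657463 multiplications (167^3). Strassen: 5764801 multiplications (7^8, after padding to 256x256). Strassen reduces 8 recursive multiplications to 7 at each level.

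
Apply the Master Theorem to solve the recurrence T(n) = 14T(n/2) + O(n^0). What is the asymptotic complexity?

Master Theorem for T(n) = 14T(n/2) + O(n^0):

a = 14, b = 2, c = 0
log_b(a) = log_2(14) = 3.8074

Case 1: c = 0 < log_2(14) = 3.8074
T(n) = O(n^(log_2 14))

For T(n) = 14T(n/2) + O(n^0): log_2(14) = 3.8074. This is Case 1 of the Master Theorem (c < log_b(a), work dominated by leaves), giving O(n^(log_2 14)).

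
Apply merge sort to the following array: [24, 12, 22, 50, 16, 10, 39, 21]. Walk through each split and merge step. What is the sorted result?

Merge sort trace:

Split: [24, 12, 22, 50, 16, 10, 39, 21] -> [24, 12, 22, 50] and [16, 10, 39, 21]
  Split: [24, 12, 22, 50] -> [24, 12] and [22, 50]
    Split: [24, 12] -> [24] and [12]
    Merge: [24] + [12] -> [12, 24]
    Split: [22, 50] -> [22] and [50]
    Merge: [22] + [50] -> [22, 50]
  Merge: [12, 24] + [22, 50] -> [12, 22, 24, 50]
  Split: [16, 10, 39, 21] -> [16, 10] and [39, 21]
    Split: [16, 10] -> [16] and [10]
    Merge: [16] + [10] -> [10, 16]
    Split: [39, 21] -> [39] and [21]
    Merge: [39] + [21] -> [21, 39]
  Merge: [10, 16] + [21, 39] -> [10, 16, 21, 39]
Merge: [12, 22, 24, 50] + [10, 16, 21, 39] -> [10, 12, 16, 21, 22, 24, 39, 50]

Final sorted array: [10, 12, 16, 21, 22, 24, 39, 50]

The merge sort proceeds by recursively splitting the array and merging sorted halves.
After all merges, the sorted array is [10, 12, 16, 21, 22, 24, 39, 50].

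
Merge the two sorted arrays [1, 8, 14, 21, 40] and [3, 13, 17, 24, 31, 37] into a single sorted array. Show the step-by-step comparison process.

Merging process:

Compare 1 vs 3: take 1 from left. Merged: [1]
Compare 8 vs 3: take 3 from right. Merged: [1, 3]
Compare 8 vs 13: take 8 from left. Merged: [1, 3, 8]
Compare 14 vs 13: take 13 from right. Merged: [1, 3, 8, 13]
Compare 14 vs 17: take 14 from left. Merged: [1, 3, 8, 13, 14]
Compare 21 vs 17: take 17 from right. Merged: [1, 3, 8, 13, 14, 17]
Compare 21 vs 24: take 21 from left. Merged: [1, 3, 8, 13, 14, 17, 21]
Compare 40 vs 24: take 24 from right. Merged: [1, 3, 8, 13, 14, 17, 21, 24]
Compare 40 vs 31: take 31 from right. Merged: [1, 3, 8, 13, 14, 17, 21, 24, 31]
Compare 40 vs 37: take 37 from right. Merged: [1, 3, 8, 13, 14, 17, 21, 24, 31, 37]
Append remaining from left: [40]. Merged: [1, 3, 8, 13, 14, 17, 21, 24, 31, 37, 40]

Final merged array: [1, 3, 8, 13, 14, 17, 21, 24, 31, 37, 40]
Total comparisons: 10

The merged array is [1, 3, 8, 13, 14, 17, 21, 24, 31, 37, 40], requiring 10 comparisons. The merge step runs in O(n) time where n is the total number of elements.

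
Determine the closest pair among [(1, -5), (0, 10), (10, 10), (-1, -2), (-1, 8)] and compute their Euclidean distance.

Computing all pairwise distances among 5 points:

d((1, -5), (0, 10)) = 15.0333
d((1, -5), (10, 10)) = 17.4929
d((1, -5), (-1, -2)) = 3.6056
d((1, -5), (-1, 8)) = 13.1529
d((0, 10), (10, 10)) = 10.0
d((0, 10), (-1, -2)) = 12.0416
d((0, 10), (-1, 8)) = 2.2361 <-- minimum
d((10, 10), (-1, -2)) = 16.2788
d((10, 10), (-1, 8)) = 11.1803
d((-1, -2), (-1, 8)) = 10.0

Closest pair: (0, 10) and (-1, 8) with distance 2.2361

The closest pair is (0, 10) and (-1, 8) with Euclidean distance 2.2361. For 5 points, brute-force pairwise comparison is shown above. For large n, the divide-and-conquer algorithm (sort by x, recurse on halves, check the dividing strip) achieves O(n log n).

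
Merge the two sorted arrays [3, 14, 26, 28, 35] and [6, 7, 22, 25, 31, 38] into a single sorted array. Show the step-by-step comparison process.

Merging process:

Compare 3 vs 6: take 3 from left. Merged: [3]
Compare 14 vs 6: take 6 from right. Merged: [3, 6]
Compare 14 vs 7: take 7 from right. Merged: [3, 6, 7]
Compare 14 vs 22: take 14 from left. Merged: [3, 6, 7, 14]
Compare 26 vs 22: take 22 from right. Merged: [3, 6, 7, 14, 22]
Compare 26 vs 25: take 25 from right. Merged: [3, 6, 7, 14, 22, 25]
Compare 26 vs 31: take 26 from left. Merged: [3, 6, 7, 14, 22, 25, 26]
Compare 28 vs 31: take 28 from left. Merged: [3, 6, 7, 14, 22, 25, 26, 28]
Compare 35 vs 31: take 31 from right. Merged: [3, 6, 7, 14, 22, 25, 26, 28, 31]
Compare 35 vs 38: take 35 from left. Merged: [3, 6, 7, 14, 22, 25, 26, 28, 31, 35]
Append remaining from right: [38]. Merged: [3, 6, 7, 14, 22, 25, 26, 28, 31, 35, 38]

Final merged array: [3, 6, 7, 14, 22, 25, 26, 28, 31, 35, 38]
Total comparisons: 10

The merged array is [3, 6, 7, 14, 22, 25, 26, 28, 31, 35, 38], requiring 10 comparisons. The merge step runs in O(n) time where n is the total number of elements.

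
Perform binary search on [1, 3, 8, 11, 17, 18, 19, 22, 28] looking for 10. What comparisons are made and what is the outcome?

Binary search for 10 in [1, 3, 8, 11, 17, 18, 19, 22, 28]:

lo=0, hi=8, mid=4, arr[mid]=17 -> 17 > 10, search left half
lo=0, hi=3, mid=1, arr[mid]=3 -> 3 < 10, search right half
lo=2, hi=3, mid=2, arr[mid]=8 -> 8 < 10, search right half
lo=3, hi=3, mid=3, arr[mid]=11 -> 11 > 10, search left half
lo=3 > hi=2, target 10 not found

Binary search determines that 10 is not in the array after 4 comparisons. The search space was exhausted without finding the target.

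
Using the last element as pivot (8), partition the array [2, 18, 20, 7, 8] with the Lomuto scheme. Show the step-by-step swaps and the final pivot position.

Lomuto partition with pivot = 8:

Initial array: [2, 18, 20, 7, 8]

arr[0]=2 <= 8: swap with position 0, array becomes [2, 18, 20, 7, 8]
arr[1]=18 > 8: no swap
arr[2]=20 > 8: no swap
arr[3]=7 <= 8: swap with position 1, array becomes [2, 7, 20, 18, 8]

Place pivot at position 2: [2, 7, 8, 18, 20]
Pivot position: 2

After partitioning with pivot 8, the array becomes [2, 7, 8, 18, 20]. The pivot is placed at index 2. All elements to the left of the pivot are <= 8, and all elements to the right are > 8.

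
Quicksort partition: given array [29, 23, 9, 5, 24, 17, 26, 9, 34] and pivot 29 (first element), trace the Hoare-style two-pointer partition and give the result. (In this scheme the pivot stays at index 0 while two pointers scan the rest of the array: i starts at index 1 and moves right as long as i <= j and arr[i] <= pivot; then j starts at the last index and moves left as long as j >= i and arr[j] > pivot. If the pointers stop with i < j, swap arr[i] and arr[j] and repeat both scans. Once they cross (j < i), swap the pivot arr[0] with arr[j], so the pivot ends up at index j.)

Hoare-style two-pointer partition with pivot = 29:

Initial array: [29, 23, 9, 5, 24, 17, 26, 9, 34]

Pointers start at i = 1, j = 8.
i ends at 8, j ends at 7: the pointers have crossed (j < i), so scanning stops.

Swap pivot arr[0] with arr[7] to place pivot at position 7: [9, 23, 9, 5, 24, 17, 26, 29, 34]
Pivot position: 7

After partitioning with pivot 29, the array becomes [9, 23, 9, 5, 24, 17, 26, 29, 34]. The pivot is placed at index 7. All elements to the left of the pivot are <= 29, and all elements to the right are > 29.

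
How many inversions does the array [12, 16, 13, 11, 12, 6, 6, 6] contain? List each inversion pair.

Finding inversions in [12, 16, 13, 11, 12, 6, 6, 6]:

(0, 3): arr[0]=12 > arr[3]=11
(0, 5): arr[0]=12 > arr[5]=6
(0, 6): arr[0]=12 > arr[6]=6
(0, 7): arr[0]=12 > arr[7]=6
(1, 2): arr[1]=16 > arr[2]=13
(1, 3): arr[1]=16 > arr[3]=11
(1, 4): arr[1]=16 > arr[4]=12
(1, 5): arr[1]=16 > arr[5]=6
(1, 6): arr[1]=16 > arr[6]=6
(1, 7): arr[1]=16 > arr[7]=6
(2, 3): arr[2]=13 > arr[3]=11
(2, 4): arr[2]=13 > arr[4]=12
(2, 5): arr[2]=13 > arr[5]=6
(2, 6): arr[2]=13 > arr[6]=6
(2, 7): arr[2]=13 > arr[7]=6
(3, 5): arr[3]=11 > arr[5]=6
(3, 6): arr[3]=11 > arr[6]=6
(3, 7): arr[3]=11 > arr[7]=6
(4, 5): arr[4]=12 > arr[5]=6
(4, 6): arr[4]=12 > arr[6]=6
(4, 7): arr[4]=12 > arr[7]=6

Total inversions: 21

The array has 21 inversion(s): (0,3), (0,5), (0,6), (0,7), (1,2), (1,3), (1,4), (1,5), (1,6), (1,7), (2,3), (2,4), (2,5), (2,6), (2,7), (3,5), (3,6), (3,7), (4,5), (4,6), (4,7). Each pair (i,j) satisfies i < j and arr[i] > arr[j].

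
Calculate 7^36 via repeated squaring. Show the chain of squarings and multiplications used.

Computing 7^36 by squaring (build up from 7^1; each line after the first costs one multiplication):

7^1 = 7
7^2 = (7^1)^2 = 7^2 = 49
7^4 = (7^2)^2 = 49^2 = 2401
7^8 = (7^4)^2 = 2401^2 = 5764801
7^9 = 7 * 7^8 = 7 * 5764801 = 40353607
7^18 = (7^9)^2 = 40353607^2 = 1628413597910449
7^36 = (7^18)^2 = 1628413597910449^2 = 2651730845859653471779023381601

Result: 2651730845859653471779023381601
Multiplications needed: 6 (6 lines after 7^1)

7^36 = 2651730845859653471779023381601. Using exponentiation by squaring, this requires 6 multiplications. The key idea: if the exponent is even, square the half-power; if odd, multiply by the base once.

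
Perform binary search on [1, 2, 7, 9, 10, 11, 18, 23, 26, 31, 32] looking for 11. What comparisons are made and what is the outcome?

Binary search for 11 in [1, 2, 7, 9, 10, 11, 18, 23, 26, 31, 32]:

lo=0, hi=10, mid=5, arr[mid]=11 -> Found target at index 5!

Binary search finds 11 at index 5 after 1 comparisons. The search repeatedly halves the search space by comparing with the middle element.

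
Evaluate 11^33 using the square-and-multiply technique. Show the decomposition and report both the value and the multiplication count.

Computing 11^33 by squaring (build up from 11^1; each line after the first costs one multiplication):

11^1 = 11
11^2 = (11^1)^2 = 11^2 = 121
11^4 = (11^2)^2 = 121^2 = 14641
11^8 = (11^4)^2 = 14641^2 = 214358881
11^16 = (11^8)^2 = 214358881^2 = 45949729863572161
11^32 = (11^16)^2 = 45949729863572161^2 = 2111377674535255285545615254209921
11^33 = 11 * 11^32 = 11 * 2111377674535255285545615254209921 = 23225154419887808141001767796309131

Result: 23225154419887808141001767796309131
Multiplications needed: 6 (6 lines after 11^1)

11^33 = 23225154419887808141001767796309131. Using exponentiation by squaring, this requires 6 multiplications. The key idea: if the exponent is even, square the half-power; if odd, multiply by the base once.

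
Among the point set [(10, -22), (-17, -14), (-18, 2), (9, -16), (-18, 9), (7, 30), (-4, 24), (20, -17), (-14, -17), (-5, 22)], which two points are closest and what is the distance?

Computing all pairwise distances among 10 points:

d((10, -22), (-17, -14)) = 28.1603
d((10, -22), (-18, 2)) = 36.8782
d((10, -22), (9, -16)) = 6.0828
d((10, -22), (-18, 9)) = 41.7732
d((10, -22), (7, 30)) = 52.0865
d((10, -22), (-4, 24)) = 48.0833
d((10, -22), (20, -17)) = 11.1803
d((10, -22), (-14, -17)) = 24.5153
d((10, -22), (-5, 22)) = 46.4866
d((-17, -14), (-18, 2)) = 16.0312
d((-17, -14), (9, -16)) = 26.0768
d((-17, -14), (-18, 9)) = 23.0217
d((-17, -14), (7, 30)) = 50.1199
d((-17, -14), (-4, 24)) = 40.1622
d((-17, -14), (20, -17)) = 37.1214
d((-17, -14), (-14, -17)) = 4.2426
d((-17, -14), (-5, 22)) = 37.9473
d((-18, 2), (9, -16)) = 32.45
d((-18, 2), (-18, 9)) = 7.0
d((-18, 2), (7, 30)) = 37.5366
d((-18, 2), (-4, 24)) = 26.0768
d((-18, 2), (20, -17)) = 42.4853
d((-18, 2), (-14, -17)) = 19.4165
d((-18, 2), (-5, 22)) = 23.8537
d((9, -16), (-18, 9)) = 36.7967
d((9, -16), (7, 30)) = 46.0435
d((9, -16), (-4, 24)) = 42.0595
d((9, -16), (20, -17)) = 11.0454
d((9, -16), (-14, -17)) = 23.0217
d((9, -16), (-5, 22)) = 40.4969
d((-18, 9), (7, 30)) = 32.6497
d((-18, 9), (-4, 24)) = 20.5183
d((-18, 9), (20, -17)) = 46.0435
d((-18, 9), (-14, -17)) = 26.3059
d((-18, 9), (-5, 22)) = 18.3848
d((7, 30), (-4, 24)) = 12.53
d((7, 30), (20, -17)) = 48.7647
d((7, 30), (-14, -17)) = 51.4782
d((7, 30), (-5, 22)) = 14.4222
d((-4, 24), (20, -17)) = 47.5079
d((-4, 24), (-14, -17)) = 42.2019
d((-4, 24), (-5, 22)) = 2.2361 <-- minimum
d((20, -17), (-14, -17)) = 34.0
d((20, -17), (-5, 22)) = 46.3249
d((-14, -17), (-5, 22)) = 40.025

Closest pair: (-4, 24) and (-5, 22) with distance 2.2361

The closest pair is (-4, 24) and (-5, 22) with Euclidean distance 2.2361. For 10 points, brute-force pairwise comparison is shown above. For large n, the divide-and-conquer algorithm (sort by x, recurse on halves, check the dividing strip) achieves O(n log n).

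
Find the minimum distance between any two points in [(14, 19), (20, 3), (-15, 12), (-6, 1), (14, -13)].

Computing all pairwise distances among 5 points:

d((14, 19), (20, 3)) = 17.088
d((14, 19), (-15, 12)) = 29.8329
d((14, 19), (-6, 1)) = 26.9072
d((14, 19), (14, -13)) = 32.0
d((20, 3), (-15, 12)) = 36.1386
d((20, 3), (-6, 1)) = 26.0768
d((20, 3), (14, -13)) = 17.088
d((-15, 12), (-6, 1)) = 14.2127 <-- minimum
d((-15, 12), (14, -13)) = 38.2884
d((-6, 1), (14, -13)) = 24.4131

Closest pair: (-15, 12) and (-6, 1) with distance 14.2127

The closest pair is (-15, 12) and (-6, 1) with Euclidean distance 14.2127. For 5 points, brute-force pairwise comparison is shown above. For large n, the divide-and-conquer algorithm (sort by x, recurse on halves, check the dividing strip) achieves O(n log n).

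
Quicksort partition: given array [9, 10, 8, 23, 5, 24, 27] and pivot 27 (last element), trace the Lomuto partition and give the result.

Lomuto partition with pivot = 27:

Initial array: [9, 10, 8, 23, 5, 24, 27]

arr[0]=9 <= 27: swap with position 0, array becomes [9, 10, 8, 23, 5, 24, 27]
arr[1]=10 <= 27: swap with position 1, array becomes [9, 10, 8, 23, 5, 24, 27]
arr[2]=8 <= 27: swap with position 2, array becomes [9, 10, 8, 23, 5, 24, 27]
arr[3]=23 <= 27: swap with position 3, array becomes [9, 10, 8, 23, 5, 24, 27]
arr[4]=5 <= 27: swap with position 4, array becomes [9, 10, 8, 23, 5, 24, 27]
arr[5]=24 <= 27: swap with position 5, array becomes [9, 10, 8, 23, 5, 24, 27]

Place pivot at position 6: [9, 10, 8, 23, 5, 24, 27]
Pivot position: 6

After partitioning with pivot 27, the array becomes [9, 10, 8, 23, 5, 24, 27]. The pivot is placed at index 6. All elements to the left of the pivot are <= 27, and all elements to the right are > 27.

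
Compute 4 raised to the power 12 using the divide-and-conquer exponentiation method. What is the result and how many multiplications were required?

Computing 4^12 by squaring (build up from 4^1; each line after the first costs one multiplication):

4^1 = 4
4^2 = (4^1)^2 = 4^2 = 16
4^3 = 4 * 4^2 = 4 * 16 = 64
4^6 = (4^3)^2 = 64^2 = 4096
4^12 = (4^6)^2 = 4096^2 = 16777216

Result: 16777216
Multiplications needed: 4 (4 lines after 4^1)

4^12 = 16777216. Using exponentiation by squaring, this requires 4 multiplications. The key idea: if the exponent is even, square the half-power; if odd, multiply by the base once.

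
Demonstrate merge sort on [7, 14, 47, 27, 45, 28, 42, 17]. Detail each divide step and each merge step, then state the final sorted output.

Merge sort trace:

Split: [7, 14, 47, 27, 45, 28, 42, 17] -> [7, 14, 47, 27] and [45, 28, 42, 17]
  Split: [7, 14, 47, 27] -> [7, 14] and [47, 27]
    Split: [7, 14] -> [7] and [14]
    Merge: [7] + [14] -> [7, 14]
    Split: [47, 27] -> [47] and [27]
    Merge: [47] + [27] -> [27, 47]
  Merge: [7, 14] + [27, 47] -> [7, 14, 27, 47]
  Split: [45, 28, 42, 17] -> [45, 28] and [42, 17]
    Split: [45, 28] -> [45] and [28]
    Merge: [45] + [28] -> [28, 45]
    Split: [42, 17] -> [42] and [17]
    Merge: [42] + [17] -> [17, 42]
  Merge: [28, 45] + [17, 42] -> [17, 28, 42, 45]
Merge: [7, 14, 27, 47] + [17, 28, 42, 45] -> [7, 14, 17, 27, 28, 42, 45, 47]

Final sorted array: [7, 14, 17, 27, 28, 42, 45, 47]

The merge sort proceeds by recursively splitting the array and merging sorted halves.
After all merges, the sorted array is [7, 14, 17, 27, 28, 42, 45, 47].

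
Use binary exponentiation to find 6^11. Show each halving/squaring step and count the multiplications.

Computing 6^11 by squaring (build up from 6^1; each line after the first costs one multiplication):

6^1 = 6
6^2 = (6^1)^2 = 6^2 = 36
6^4 = (6^2)^2 = 36^2 = 1296
6^5 = 6 * 6^4 = 6 * 1296 = 7776
6^10 = (6^5)^2 = 7776^2 = 60466176
6^11 = 6 * 6^10 = 6 * 60466176 = 362797056

Result: 362797056
Multiplications needed: 5 (5 lines after 6^1)

6^11 = 362797056. Using exponentiation by squaring, this requires 5 multiplications. The key idea: if the exponent is even, square the half-power; if odd, multiply by the base once.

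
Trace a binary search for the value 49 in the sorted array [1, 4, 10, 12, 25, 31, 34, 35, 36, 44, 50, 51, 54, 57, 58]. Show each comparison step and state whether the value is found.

Binary search for 49 in [1, 4, 10, 12, 25, 31, 34, 35, 36, 44, 50, 51, 54, 57, 58]:

lo=0, hi=14, mid=7, arr[mid]=35 -> 35 < 49, search right half
lo=8, hi=14, mid=11, arr[mid]=51 -> 51 > 49, search left half
lo=8, hi=10, mid=9, arr[mid]=44 -> 44 < 49, search right half
lo=10, hi=10, mid=10, arr[mid]=50 -> 50 > 49, search left half
lo=10 > hi=9, target 49 not found

Binary search determines that 49 is not in the array after 4 comparisons. The search space was exhausted without finding the target.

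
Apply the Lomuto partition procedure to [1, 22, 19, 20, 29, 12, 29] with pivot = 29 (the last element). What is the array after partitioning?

Lomuto partition with pivot = 29:

Initial array: [1, 22, 19, 20, 29, 12, 29]

arr[0]=1 <= 29: swap with position 0, array becomes [1, 22, 19, 20, 29, 12, 29]
arr[1]=22 <= 29: swap with position 1, array becomes [1, 22, 19, 20, 29, 12, 29]
arr[2]=19 <= 29: swap with position 2, array becomes [1, 22, 19, 20, 29, 12, 29]
arr[3]=20 <= 29: swap with position 3, array becomes [1, 22, 19, 20, 29, 12, 29]
arr[4]=29 <= 29: swap with position 4, array becomes [1, 22, 19, 20, 29, 12, 29]
arr[5]=12 <= 29: swap with position 5, array becomes [1, 22, 19, 20, 29, 12, 29]

Place pivot at position 6: [1, 22, 19, 20, 29, 12, 29]
Pivot position: 6

After partitioning with pivot 29, the array becomes [1, 22, 19, 20, 29, 12, 29]. The pivot is placed at index 6. All elements to the left of the pivot are <= 29, and all elements to the right are > 29.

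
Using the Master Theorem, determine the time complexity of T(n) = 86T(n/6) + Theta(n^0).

Master Theorem for T(n) = 86T(n/6) + O(n^0):

a = 86, b = 6, c = 0
log_b(a) = log_6(86) = 2.4860

Case 1: c = 0 < log_6(86) = 2.4860
T(n) = O(n^(log_6 86))

For T(n) = 86T(n/6) + O(n^0): log_6(86) = 2.4860. This is Case 1 of the Master Theorem (c < log_b(a), work dominated by leaves), giving O(n^(log_6 86)).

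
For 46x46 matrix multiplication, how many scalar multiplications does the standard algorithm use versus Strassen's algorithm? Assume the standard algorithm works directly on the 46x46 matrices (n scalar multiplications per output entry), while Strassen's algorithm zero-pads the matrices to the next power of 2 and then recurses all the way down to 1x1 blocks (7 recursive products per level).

Matrix multiplication for 46x46 matrices:

Strassen's algorithm requires power-of-2 dimensions. Pad 46x46 to 64x64 (next power of 2).

Standard algorithm: 46^3 = 97336 multiplications
Strassen's algorithm: 7^(log2(64)) = 7^6 = 117649 multiplications
Difference: 97336 - 117649 = -20313 (Strassen uses MORE here due to padding overhead — for small or just-over-power-of-2 n, padding can outweigh the per-level savings)

Standard: 97336 multiplications (46^3). Strassen: 117649 multiplications (7^6, after padding to 64x64). Strassen reduces 8 recursive multiplications to 7 at each level.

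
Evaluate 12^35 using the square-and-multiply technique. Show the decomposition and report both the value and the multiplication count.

Computing 12^35 by squaring (build up from 12^1; each line after the first costs one multiplication):

12^1 = 12
12^2 = (12^1)^2 = 12^2 = 144
12^4 = (12^2)^2 = 144^2 = 20736
12^8 = (12^4)^2 = 20736^2 = 429981696
12^16 = (12^8)^2 = 429981696^2 = 184884258895036416
12^17 = 12 * 12^16 = 12 * 184884258895036416 = 2218611106740436992
12^34 = (12^17)^2 = 2218611106740436992^2 = 4922235242952026704037113243122008064
12^35 = 12 * 12^34 = 12 * 4922235242952026704037113243122008064 = 59066822915424320448445358917464096768

Result: 59066822915424320448445358917464096768
Multiplications needed: 7 (7 lines after 12^1)

12^35 = 59066822915424320448445358917464096768. Using exponentiation by squaring, this requires 7 multiplications. The key idea: if the exponent is even, square the half-power; if odd, multiply by the base once.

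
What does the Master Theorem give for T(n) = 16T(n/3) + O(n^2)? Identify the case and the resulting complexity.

Master Theorem for T(n) = 16T(n/3) + O(n^2):

a = 16, b = 3, c = 2
log_b(a) = log_3(16) = 2.5237

Case 1: c = 2 < log_3(16) = 2.5237
T(n) = O(n^(log_3 16))

For T(n) = 16T(n/3) + O(n^2): log_3(16) = 2.5237. This is Case 1 of the Master Theorem (c < log_b(a), work dominated by leaves), giving O(n^(log_3 16)).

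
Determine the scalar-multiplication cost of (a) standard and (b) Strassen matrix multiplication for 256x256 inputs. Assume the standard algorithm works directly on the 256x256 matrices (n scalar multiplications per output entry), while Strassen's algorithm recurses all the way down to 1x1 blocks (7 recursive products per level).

Matrix multiplication for 256x256 matrices:

Standard algorithm: 256^3 = 16777216 multiplications
Strassen's algorithm: 7^(log2(256)) = 7^8 = 5764801 multiplications
Savings: 16777216 - 5764801 = 11012415 multiplications

Standard: 16777216 multiplications (256^3). Strassen: 5764801 multiplications (7^8). Strassen reduces 8 recursive multiplications to 7 at each level.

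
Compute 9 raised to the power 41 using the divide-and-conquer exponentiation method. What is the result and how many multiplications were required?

Computing 9^41 by squaring (build up from 9^1; each line after the first costs one multiplication):

9^1 = 9
9^2 = (9^1)^2 = 9^2 = 81
9^4 = (9^2)^2 = 81^2 = 6561
9^5 = 9 * 9^4 = 9 * 6561 = 59049
9^10 = (9^5)^2 = 59049^2 = 3486784401
9^20 = (9^10)^2 = 3486784401^2 = 12157665459056928801
9^40 = (9^20)^2 = 12157665459056928801^2 = 147808829414345923316083210206383297601
9^41 = 9 * 9^40 = 9 * 147808829414345923316083210206383297601 = 1330279464729113309844748891857449678409

Result: 1330279464729113309844748891857449678409
Multiplications needed: 7 (7 lines after 9^1)

9^41 = 1330279464729113309844748891857449678409. Using exponentiation by squaring, this requires 7 multiplications. The key idea: if the exponent is even, square the half-power; if odd, multiply by the base once.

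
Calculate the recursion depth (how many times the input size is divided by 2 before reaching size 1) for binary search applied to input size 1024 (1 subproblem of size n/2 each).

For divide and conquer with division factor 2:

Problem sizes at each level:
Level 0: 1024
Level 1: 512
Level 2: 256
Level 3: 128
Level 4: 64
Level 5: 32
Level 6: 16
Level 7: 8
Level 8: 4
Level 9: 2
Level 10: 1

The root is level 0 and the size-1 base case is level 10 (the tree spans levels 0 through 10, i.e. 11 levels counting the root), so the depth is the number of divisions: log_2(1024) = 10

The recursion tree depth is log_2(1024) = 10. At each level, the problem size is divided by 2, so it takes 10 divisions to reduce to a base case of size 1. The algorithm makes 1 recursive call at each level.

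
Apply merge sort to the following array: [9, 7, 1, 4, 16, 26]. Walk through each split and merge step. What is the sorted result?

Merge sort trace:

Split: [9, 7, 1, 4, 16, 26] -> [9, 7, 1] and [4, 16, 26]
  Split: [9, 7, 1] -> [9] and [7, 1]
    Split: [7, 1] -> [7] and [1]
    Merge: [7] + [1] -> [1, 7]
  Merge: [9] + [1, 7] -> [1, 7, 9]
  Split: [4, 16, 26] -> [4] and [16, 26]
    Split: [16, 26] -> [16] and [26]
    Merge: [16] + [26] -> [16, 26]
  Merge: [4] + [16, 26] -> [4, 16, 26]
Merge: [1, 7, 9] + [4, 16, 26] -> [1, 4, 7, 9, 16, 26]

Final sorted array: [1, 4, 7, 9, 16, 26]

The merge sort proceeds by recursively splitting the array and merging sorted halves.
After all merges, the sorted array is [1, 4, 7, 9, 16, 26].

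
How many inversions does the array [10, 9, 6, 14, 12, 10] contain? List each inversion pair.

Finding inversions in [10, 9, 6, 14, 12, 10]:

(0, 1): arr[0]=10 > arr[1]=9
(0, 2): arr[0]=10 > arr[2]=6
(1, 2): arr[1]=9 > arr[2]=6
(3, 4): arr[3]=14 > arr[4]=12
(3, 5): arr[3]=14 > arr[5]=10
(4, 5): arr[4]=12 > arr[5]=10

Total inversions: 6

The array has 6 inversion(s): (0,1), (0,2), (1,2), (3,4), (3,5), (4,5). Each pair (i,j) satisfies i < j and arr[i] > arr[j].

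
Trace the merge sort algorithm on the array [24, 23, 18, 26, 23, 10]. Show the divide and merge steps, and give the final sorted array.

Merge sort trace:

Split: [24, 23, 18, 26, 23, 10] -> [24, 23, 18] and [26, 23, 10]
  Split: [24, 23, 18] -> [24] and [23, 18]
    Split: [23, 18] -> [23] and [18]
    Merge: [23] + [18] -> [18, 23]
  Merge: [24] + [18, 23] -> [18, 23, 24]
  Split: [26, 23, 10] -> [26] and [23, 10]
    Split: [23, 10] -> [23] and [10]
    Merge: [23] + [10] -> [10, 23]
  Merge: [26] + [10, 23] -> [10, 23, 26]
Merge: [18, 23, 24] + [10, 23, 26] -> [10, 18, 23, 23, 24, 26]

Final sorted array: [10, 18, 23, 23, 24, 26]

The merge sort proceeds by recursively splitting the array and merging sorted halves.
After all merges, the sorted array is [10, 18, 23, 23, 24, 26].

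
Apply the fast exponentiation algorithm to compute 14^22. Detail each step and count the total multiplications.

Computing 14^22 by squaring (build up from 14^1; each line after the first costs one multiplication):

14^1 = 14
14^2 = (14^1)^2 = 14^2 = 196
14^4 = (14^2)^2 = 196^2 = 38416
14^5 = 14 * 14^4 = 14 * 38416 = 537824
14^10 = (14^5)^2 = 537824^2 = 289254654976
14^11 = 14 * 14^10 = 14 * 289254654976 = 4049565169664
14^22 = (14^11)^2 = 4049565169664^2 = 16398978063355821105872896

Result: 16398978063355821105872896
Multiplications needed: 6 (6 lines after 14^1)

14^22 = 16398978063355821105872896. Using exponentiation by squaring, this requires 6 multiplications. The key idea: if the exponent is even, square the half-power; if odd, multiply by the base once.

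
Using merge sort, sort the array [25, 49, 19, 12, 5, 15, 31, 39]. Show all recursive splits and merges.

Merge sort trace:

Split: [25, 49, 19, 12, 5, 15, 31, 39] -> [25, 49, 19, 12] and [5, 15, 31, 39]
  Split: [25, 49, 19, 12] -> [25, 49] and [19, 12]
    Split: [25, 49] -> [25] and [49]
    Merge: [25] + [49] -> [25, 49]
    Split: [19, 12] -> [19] and [12]
    Merge: [19] + [12] -> [12, 19]
  Merge: [25, 49] + [12, 19] -> [12, 19, 25, 49]
  Split: [5, 15, 31, 39] -> [5, 15] and [31, 39]
    Split: [5, 15] -> [5] and [15]
    Merge: [5] + [15] -> [5, 15]
    Split: [31, 39] -> [31] and [39]
    Merge: [31] + [39] -> [31, 39]
  Merge: [5, 15] + [31, 39] -> [5, 15, 31, 39]
Merge: [12, 19, 25, 49] + [5, 15, 31, 39] -> [5, 12, 15, 19, 25, 31, 39, 49]

Final sorted array: [5, 12, 15, 19, 25, 31, 39, 49]

The merge sort proceeds by recursively splitting the array and merging sorted halves.
After all merges, the sorted array is [5, 12, 15, 19, 25, 31, 39, 49].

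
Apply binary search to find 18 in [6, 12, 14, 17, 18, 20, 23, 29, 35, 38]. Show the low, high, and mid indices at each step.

Binary search for 18 in [6, 12, 14, 17, 18, 20, 23, 29, 35, 38]:

lo=0, hi=9, mid=4, arr[mid]=18 -> Found target at index 4!

Binary search finds 18 at index 4 after 1 comparisons. The search repeatedly halves the search space by comparing with the middle element.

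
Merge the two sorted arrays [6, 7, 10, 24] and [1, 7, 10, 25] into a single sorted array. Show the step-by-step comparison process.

Merging process:

Compare 6 vs 1: take 1 from right. Merged: [1]
Compare 6 vs 7: take 6 from left. Merged: [1, 6]
Compare 7 vs 7: take 7 from left. Merged: [1, 6, 7]
Compare 10 vs 7: take 7 from right. Merged: [1, 6, 7, 7]
Compare 10 vs 10: take 10 from left. Merged: [1, 6, 7, 7, 10]
Compare 24 vs 10: take 10 from right. Merged: [1, 6, 7, 7, 10, 10]
Compare 24 vs 25: take 24 from left. Merged: [1, 6, 7, 7, 10, 10, 24]
Append remaining from right: [25]. Merged: [1, 6, 7, 7, 10, 10, 24, 25]

Final merged array: [1, 6, 7, 7, 10, 10, 24, 25]
Total comparisons: 7

The merged array is [1, 6, 7, 7, 10, 10, 24, 25], requiring 7 comparisons. The merge step runs in O(n) time where n is the total number of elements.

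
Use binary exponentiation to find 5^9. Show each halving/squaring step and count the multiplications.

Computing 5^9 by squaring (build up from 5^1; each line after the first costs one multiplication):

5^1 = 5
5^2 = (5^1)^2 = 5^2 = 25
5^4 = (5^2)^2 = 25^2 = 625
5^8 = (5^4)^2 = 625^2 = 390625
5^9 = 5 * 5^8 = 5 * 390625 = 1953125

Result: 1953125
Multiplications needed: 4 (4 lines after 5^1)

5^9 = 1953125. Using exponentiation by squaring, this requires 4 multiplications. The key idea: if the exponent is even, square the half-power; if odd, multiply by the base once.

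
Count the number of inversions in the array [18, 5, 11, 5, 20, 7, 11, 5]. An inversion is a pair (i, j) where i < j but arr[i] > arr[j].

Finding inversions in [18, 5, 11, 5, 20, 7, 11, 5]:

(0, 1): arr[0]=18 > arr[1]=5
(0, 2): arr[0]=18 > arr[2]=11
(0, 3): arr[0]=18 > arr[3]=5
(0, 5): arr[0]=18 > arr[5]=7
(0, 6): arr[0]=18 > arr[6]=11
(0, 7): arr[0]=18 > arr[7]=5
(2, 3): arr[2]=11 > arr[3]=5
(2, 5): arr[2]=11 > arr[5]=7
(2, 7): arr[2]=11 > arr[7]=5
(4, 5): arr[4]=20 > arr[5]=7
(4, 6): arr[4]=20 > arr[6]=11
(4, 7): arr[4]=20 > arr[7]=5
(5, 7): arr[5]=7 > arr[7]=5
(6, 7): arr[6]=11 > arr[7]=5

Total inversions: 14

The array has 14 inversion(s): (0,1), (0,2), (0,3), (0,5), (0,6), (0,7), (2,3), (2,5), (2,7), (4,5), (4,6), (4,7), (5,7), (6,7). Each pair (i,j) satisfies i < j and arr[i] > arr[j].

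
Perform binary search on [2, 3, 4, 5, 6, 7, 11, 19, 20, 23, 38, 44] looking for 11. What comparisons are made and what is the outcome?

Binary search for 11 in [2, 3, 4, 5, 6, 7, 11, 19, 20, 23, 38, 44]:

lo=0, hi=11, mid=5, arr[mid]=7 -> 7 < 11, search right half
lo=6, hi=11, mid=8, arr[mid]=20 -> 20 > 11, search left half
lo=6, hi=7, mid=6, arr[mid]=11 -> Found target at index 6!

Binary search finds 11 at index 6 after 3 comparisons. The search repeatedly halves the search space by comparing with the middle element.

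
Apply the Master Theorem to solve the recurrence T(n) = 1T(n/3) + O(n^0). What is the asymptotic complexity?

Master Theorem for T(n) = 1T(n/3) + O(n^0):

a = 1, b = 3, c = 0
log_b(a) = log_3(1) = 0.0000

Case 2: c = 0 = log_3(1) = 0.0000
T(n) = O(n^0 log n) = O(log n)

For T(n) = 1T(n/3) + O(n^0): log_3(1) = 0.0000. This is Case 2 of the Master Theorem (c = log_b(a), equal work at all levels), giving O(log n).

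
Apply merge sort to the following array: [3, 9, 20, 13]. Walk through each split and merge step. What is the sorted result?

Merge sort trace:

Split: [3, 9, 20, 13] -> [3, 9] and [20, 13]
  Split: [3, 9] -> [3] and [9]
  Merge: [3] + [9] -> [3, 9]
  Split: [20, 13] -> [20] and [13]
  Merge: [20] + [13] -> [13, 20]
Merge: [3, 9] + [13, 20] -> [3, 9, 13, 20]

Final sorted array: [3, 9, 13, 20]

The merge sort proceeds by recursively splitting the array and merging sorted halves.
After all merges, the sorted array is [3, 9, 13, 20].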